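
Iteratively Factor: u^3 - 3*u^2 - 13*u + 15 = (u - 1)*(u^2 - 2*u - 15) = (u - 1)*(u + 3)*(u - 5)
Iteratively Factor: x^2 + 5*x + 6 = (x + 3)*(x + 2)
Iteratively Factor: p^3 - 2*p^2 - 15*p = (p)*(p^2 - 2*p - 15) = p*(p - 5)*(p + 3)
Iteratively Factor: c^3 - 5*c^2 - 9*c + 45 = (c - 3)*(c^2 - 2*c - 15) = (c - 3)*(c + 3)*(c - 5)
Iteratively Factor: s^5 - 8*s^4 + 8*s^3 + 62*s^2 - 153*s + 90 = (s - 3)*(s^4 - 5*s^3 - 7*s^2 + 41*s - 30) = (s - 3)*(s - 2)*(s^3 - 3*s^2 - 13*s + 15) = (s - 5)*(s - 3)*(s - 2)*(s^2 + 2*s - 3) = (s - 5)*(s - 3)*(s - 2)*(s - 1)*(s + 3)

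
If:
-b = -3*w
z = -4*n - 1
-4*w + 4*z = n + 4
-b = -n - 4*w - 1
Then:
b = -27/13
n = -4/13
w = -9/13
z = 3/13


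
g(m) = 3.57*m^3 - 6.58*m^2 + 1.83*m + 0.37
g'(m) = 10.71*m^2 - 13.16*m + 1.83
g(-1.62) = -35.04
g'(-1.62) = 51.26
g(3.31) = 63.80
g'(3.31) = 75.61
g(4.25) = 163.35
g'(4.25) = 139.35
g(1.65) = 1.51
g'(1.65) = 9.27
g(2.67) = 26.30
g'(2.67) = 43.04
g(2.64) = 25.03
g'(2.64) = 41.73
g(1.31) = -0.50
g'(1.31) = 2.97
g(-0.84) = -7.93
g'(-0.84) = 20.44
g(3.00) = 43.03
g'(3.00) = 58.74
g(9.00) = 2086.39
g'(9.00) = 750.90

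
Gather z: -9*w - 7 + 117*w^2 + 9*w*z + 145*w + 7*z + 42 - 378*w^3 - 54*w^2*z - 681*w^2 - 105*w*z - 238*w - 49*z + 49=-378*w^3 - 564*w^2 - 102*w + z*(-54*w^2 - 96*w - 42) + 84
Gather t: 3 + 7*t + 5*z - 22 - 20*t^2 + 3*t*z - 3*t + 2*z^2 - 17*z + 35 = -20*t^2 + t*(3*z + 4) + 2*z^2 - 12*z + 16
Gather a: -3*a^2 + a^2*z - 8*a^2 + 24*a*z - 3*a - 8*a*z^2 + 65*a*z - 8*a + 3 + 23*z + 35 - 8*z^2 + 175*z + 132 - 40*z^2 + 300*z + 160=a^2*(z - 11) + a*(-8*z^2 + 89*z - 11) - 48*z^2 + 498*z + 330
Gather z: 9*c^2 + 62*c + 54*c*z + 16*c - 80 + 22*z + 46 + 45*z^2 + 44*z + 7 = 9*c^2 + 78*c + 45*z^2 + z*(54*c + 66) - 27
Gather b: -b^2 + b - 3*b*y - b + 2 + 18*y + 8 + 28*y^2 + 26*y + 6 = -b^2 - 3*b*y + 28*y^2 + 44*y + 16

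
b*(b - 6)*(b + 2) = b^3 - 4*b^2 - 12*b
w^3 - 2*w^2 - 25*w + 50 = (w - 5)*(w - 2)*(w + 5)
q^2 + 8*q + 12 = (q + 2)*(q + 6)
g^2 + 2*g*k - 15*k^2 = (g - 3*k)*(g + 5*k)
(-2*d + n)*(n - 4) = -2*d*n + 8*d + n^2 - 4*n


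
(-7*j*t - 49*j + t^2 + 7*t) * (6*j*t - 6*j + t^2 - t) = -42*j^2*t^2 - 252*j^2*t + 294*j^2 - j*t^3 - 6*j*t^2 + 7*j*t + t^4 + 6*t^3 - 7*t^2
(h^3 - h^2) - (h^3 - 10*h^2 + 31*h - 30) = 9*h^2 - 31*h + 30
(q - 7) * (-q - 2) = -q^2 + 5*q + 14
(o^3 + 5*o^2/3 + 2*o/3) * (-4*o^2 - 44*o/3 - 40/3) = -4*o^5 - 64*o^4/3 - 364*o^3/9 - 32*o^2 - 80*o/9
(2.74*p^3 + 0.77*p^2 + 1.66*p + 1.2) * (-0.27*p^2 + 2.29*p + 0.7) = -0.7398*p^5 + 6.0667*p^4 + 3.2331*p^3 + 4.0164*p^2 + 3.91*p + 0.84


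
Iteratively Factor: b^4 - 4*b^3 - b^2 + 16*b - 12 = (b - 2)*(b^3 - 2*b^2 - 5*b + 6) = (b - 2)*(b + 2)*(b^2 - 4*b + 3) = (b - 3)*(b - 2)*(b + 2)*(b - 1)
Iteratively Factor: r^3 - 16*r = (r - 4)*(r^2 + 4*r) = (r - 4)*(r + 4)*(r)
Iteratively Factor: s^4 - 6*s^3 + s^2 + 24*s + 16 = (s + 1)*(s^3 - 7*s^2 + 8*s + 16) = (s + 1)^2*(s^2 - 8*s + 16) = (s - 4)*(s + 1)^2*(s - 4)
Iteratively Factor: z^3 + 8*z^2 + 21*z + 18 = (z + 3)*(z^2 + 5*z + 6) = (z + 2)*(z + 3)*(z + 3)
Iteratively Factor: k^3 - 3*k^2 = (k)*(k^2 - 3*k) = k*(k - 3)*(k)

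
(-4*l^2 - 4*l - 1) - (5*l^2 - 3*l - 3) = -9*l^2 - l + 2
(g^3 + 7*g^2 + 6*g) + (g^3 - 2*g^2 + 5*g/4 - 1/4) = 2*g^3 + 5*g^2 + 29*g/4 - 1/4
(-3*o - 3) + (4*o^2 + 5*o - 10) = 4*o^2 + 2*o - 13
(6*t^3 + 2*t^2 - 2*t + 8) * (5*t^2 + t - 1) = 30*t^5 + 16*t^4 - 14*t^3 + 36*t^2 + 10*t - 8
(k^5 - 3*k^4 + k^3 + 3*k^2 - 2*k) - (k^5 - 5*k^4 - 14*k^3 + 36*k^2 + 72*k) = 2*k^4 + 15*k^3 - 33*k^2 - 74*k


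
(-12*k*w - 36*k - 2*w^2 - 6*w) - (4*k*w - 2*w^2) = -16*k*w - 36*k - 6*w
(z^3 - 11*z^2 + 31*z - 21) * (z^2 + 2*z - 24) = z^5 - 9*z^4 - 15*z^3 + 305*z^2 - 786*z + 504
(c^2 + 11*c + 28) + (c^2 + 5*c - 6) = 2*c^2 + 16*c + 22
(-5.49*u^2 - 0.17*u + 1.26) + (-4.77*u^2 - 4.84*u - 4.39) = -10.26*u^2 - 5.01*u - 3.13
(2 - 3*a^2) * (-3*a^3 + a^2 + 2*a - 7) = 9*a^5 - 3*a^4 - 12*a^3 + 23*a^2 + 4*a - 14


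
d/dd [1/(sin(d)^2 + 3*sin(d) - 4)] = -(2*sin(d) + 3)*cos(d)/(sin(d)^2 + 3*sin(d) - 4)^2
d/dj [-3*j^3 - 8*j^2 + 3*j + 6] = -9*j^2 - 16*j + 3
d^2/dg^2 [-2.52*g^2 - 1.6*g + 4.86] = -5.04000000000000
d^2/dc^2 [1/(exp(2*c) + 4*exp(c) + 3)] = 4*(-(exp(c) + 1)*(exp(2*c) + 4*exp(c) + 3) + 2*(exp(c) + 2)^2*exp(c))*exp(c)/(exp(2*c) + 4*exp(c) + 3)^3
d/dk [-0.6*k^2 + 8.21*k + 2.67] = 8.21 - 1.2*k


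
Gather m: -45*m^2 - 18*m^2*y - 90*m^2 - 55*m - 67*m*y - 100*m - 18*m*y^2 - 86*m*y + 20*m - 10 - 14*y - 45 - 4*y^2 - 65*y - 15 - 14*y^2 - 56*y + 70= m^2*(-18*y - 135) + m*(-18*y^2 - 153*y - 135) - 18*y^2 - 135*y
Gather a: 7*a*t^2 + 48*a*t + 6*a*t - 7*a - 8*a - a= a*(7*t^2 + 54*t - 16)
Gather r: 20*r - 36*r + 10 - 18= -16*r - 8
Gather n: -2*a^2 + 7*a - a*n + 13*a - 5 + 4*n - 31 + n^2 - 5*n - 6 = -2*a^2 + 20*a + n^2 + n*(-a - 1) - 42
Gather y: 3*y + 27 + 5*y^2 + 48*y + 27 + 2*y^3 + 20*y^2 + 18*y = 2*y^3 + 25*y^2 + 69*y + 54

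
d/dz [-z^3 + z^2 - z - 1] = -3*z^2 + 2*z - 1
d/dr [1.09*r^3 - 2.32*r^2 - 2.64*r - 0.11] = 3.27*r^2 - 4.64*r - 2.64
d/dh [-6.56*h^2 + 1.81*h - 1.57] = 1.81 - 13.12*h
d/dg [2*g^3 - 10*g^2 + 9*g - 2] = 6*g^2 - 20*g + 9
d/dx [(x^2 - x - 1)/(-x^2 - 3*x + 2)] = (-4*x^2 + 2*x - 5)/(x^4 + 6*x^3 + 5*x^2 - 12*x + 4)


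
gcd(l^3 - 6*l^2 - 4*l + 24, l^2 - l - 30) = l - 6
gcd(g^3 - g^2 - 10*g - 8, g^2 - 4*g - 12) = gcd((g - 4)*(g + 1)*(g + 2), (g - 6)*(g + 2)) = g + 2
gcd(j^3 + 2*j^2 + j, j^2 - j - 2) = j + 1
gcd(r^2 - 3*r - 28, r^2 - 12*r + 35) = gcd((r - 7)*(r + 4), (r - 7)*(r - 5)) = r - 7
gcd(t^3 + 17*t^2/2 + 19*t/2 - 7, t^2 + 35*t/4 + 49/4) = t + 7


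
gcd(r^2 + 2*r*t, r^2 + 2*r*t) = r^2 + 2*r*t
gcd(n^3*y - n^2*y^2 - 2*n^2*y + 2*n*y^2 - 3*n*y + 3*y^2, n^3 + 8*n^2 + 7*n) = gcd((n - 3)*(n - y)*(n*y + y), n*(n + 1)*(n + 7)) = n + 1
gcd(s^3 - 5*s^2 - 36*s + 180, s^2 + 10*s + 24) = s + 6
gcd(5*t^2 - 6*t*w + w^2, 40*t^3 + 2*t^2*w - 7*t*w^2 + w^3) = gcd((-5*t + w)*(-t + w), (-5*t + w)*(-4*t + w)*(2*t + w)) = 5*t - w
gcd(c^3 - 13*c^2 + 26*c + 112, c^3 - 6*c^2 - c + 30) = c + 2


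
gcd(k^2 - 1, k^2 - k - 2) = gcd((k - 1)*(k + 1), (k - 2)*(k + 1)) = k + 1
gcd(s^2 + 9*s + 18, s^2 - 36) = s + 6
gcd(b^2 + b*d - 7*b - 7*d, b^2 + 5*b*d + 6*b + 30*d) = 1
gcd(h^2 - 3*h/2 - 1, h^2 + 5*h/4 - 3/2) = 1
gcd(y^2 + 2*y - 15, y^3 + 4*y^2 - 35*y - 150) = y + 5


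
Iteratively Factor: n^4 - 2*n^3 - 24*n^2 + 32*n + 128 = (n - 4)*(n^3 + 2*n^2 - 16*n - 32) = (n - 4)^2*(n^2 + 6*n + 8) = (n - 4)^2*(n + 2)*(n + 4)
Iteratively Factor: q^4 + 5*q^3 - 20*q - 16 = (q - 2)*(q^3 + 7*q^2 + 14*q + 8) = (q - 2)*(q + 2)*(q^2 + 5*q + 4) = (q - 2)*(q + 1)*(q + 2)*(q + 4)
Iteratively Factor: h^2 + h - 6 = (h - 2)*(h + 3)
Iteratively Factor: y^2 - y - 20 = (y - 5)*(y + 4)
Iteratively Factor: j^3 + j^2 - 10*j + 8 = (j - 1)*(j^2 + 2*j - 8) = (j - 2)*(j - 1)*(j + 4)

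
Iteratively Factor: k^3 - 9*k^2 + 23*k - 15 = (k - 1)*(k^2 - 8*k + 15) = (k - 5)*(k - 1)*(k - 3)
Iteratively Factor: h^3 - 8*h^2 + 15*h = (h - 3)*(h^2 - 5*h) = (h - 5)*(h - 3)*(h)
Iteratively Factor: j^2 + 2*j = (j)*(j + 2)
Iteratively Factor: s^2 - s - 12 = (s - 4)*(s + 3)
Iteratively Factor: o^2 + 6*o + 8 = (o + 4)*(o + 2)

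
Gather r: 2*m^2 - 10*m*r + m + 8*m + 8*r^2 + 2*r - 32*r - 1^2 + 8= 2*m^2 + 9*m + 8*r^2 + r*(-10*m - 30) + 7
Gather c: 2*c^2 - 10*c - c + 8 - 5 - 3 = 2*c^2 - 11*c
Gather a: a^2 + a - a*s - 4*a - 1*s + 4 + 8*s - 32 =a^2 + a*(-s - 3) + 7*s - 28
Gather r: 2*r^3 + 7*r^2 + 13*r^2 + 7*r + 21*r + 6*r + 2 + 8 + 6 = 2*r^3 + 20*r^2 + 34*r + 16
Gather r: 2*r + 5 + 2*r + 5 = 4*r + 10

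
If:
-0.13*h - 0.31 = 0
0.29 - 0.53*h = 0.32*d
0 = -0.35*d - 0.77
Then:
No Solution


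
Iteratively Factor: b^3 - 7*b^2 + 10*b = (b - 2)*(b^2 - 5*b) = (b - 5)*(b - 2)*(b)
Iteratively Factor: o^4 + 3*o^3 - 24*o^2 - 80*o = (o)*(o^3 + 3*o^2 - 24*o - 80) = o*(o - 5)*(o^2 + 8*o + 16) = o*(o - 5)*(o + 4)*(o + 4)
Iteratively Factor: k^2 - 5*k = (k - 5)*(k)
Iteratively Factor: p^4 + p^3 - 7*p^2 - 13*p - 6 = (p + 2)*(p^3 - p^2 - 5*p - 3) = (p + 1)*(p + 2)*(p^2 - 2*p - 3) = (p + 1)^2*(p + 2)*(p - 3)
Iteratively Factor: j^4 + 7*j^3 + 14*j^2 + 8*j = (j + 1)*(j^3 + 6*j^2 + 8*j) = j*(j + 1)*(j^2 + 6*j + 8) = j*(j + 1)*(j + 4)*(j + 2)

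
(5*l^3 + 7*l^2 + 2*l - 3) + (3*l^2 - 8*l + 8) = 5*l^3 + 10*l^2 - 6*l + 5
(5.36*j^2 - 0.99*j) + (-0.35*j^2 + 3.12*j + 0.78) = 5.01*j^2 + 2.13*j + 0.78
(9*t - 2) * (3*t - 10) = 27*t^2 - 96*t + 20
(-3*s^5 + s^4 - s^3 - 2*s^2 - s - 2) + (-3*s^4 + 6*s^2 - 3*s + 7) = -3*s^5 - 2*s^4 - s^3 + 4*s^2 - 4*s + 5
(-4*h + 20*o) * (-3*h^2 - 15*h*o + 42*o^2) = 12*h^3 - 468*h*o^2 + 840*o^3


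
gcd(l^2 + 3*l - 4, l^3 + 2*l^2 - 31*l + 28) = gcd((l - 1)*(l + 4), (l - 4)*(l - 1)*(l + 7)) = l - 1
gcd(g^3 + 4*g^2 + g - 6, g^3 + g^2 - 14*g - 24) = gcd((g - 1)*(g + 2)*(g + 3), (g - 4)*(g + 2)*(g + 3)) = g^2 + 5*g + 6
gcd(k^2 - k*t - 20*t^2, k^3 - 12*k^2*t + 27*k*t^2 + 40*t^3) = -k + 5*t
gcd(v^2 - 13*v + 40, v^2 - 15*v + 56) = v - 8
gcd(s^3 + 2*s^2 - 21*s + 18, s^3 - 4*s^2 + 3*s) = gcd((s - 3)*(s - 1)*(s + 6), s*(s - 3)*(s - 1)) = s^2 - 4*s + 3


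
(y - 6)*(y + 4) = y^2 - 2*y - 24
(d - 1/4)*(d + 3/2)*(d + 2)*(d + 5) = d^4 + 33*d^3/4 + 147*d^2/8 + 79*d/8 - 15/4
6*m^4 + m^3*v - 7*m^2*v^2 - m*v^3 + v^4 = (-3*m + v)*(-m + v)*(m + v)*(2*m + v)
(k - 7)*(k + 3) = k^2 - 4*k - 21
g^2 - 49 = (g - 7)*(g + 7)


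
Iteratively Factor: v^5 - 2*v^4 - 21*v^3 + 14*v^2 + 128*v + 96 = (v + 3)*(v^4 - 5*v^3 - 6*v^2 + 32*v + 32) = (v + 1)*(v + 3)*(v^3 - 6*v^2 + 32) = (v - 4)*(v + 1)*(v + 3)*(v^2 - 2*v - 8) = (v - 4)*(v + 1)*(v + 2)*(v + 3)*(v - 4)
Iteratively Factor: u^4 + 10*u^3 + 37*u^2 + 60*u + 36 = (u + 2)*(u^3 + 8*u^2 + 21*u + 18) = (u + 2)*(u + 3)*(u^2 + 5*u + 6) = (u + 2)^2*(u + 3)*(u + 3)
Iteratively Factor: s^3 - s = (s)*(s^2 - 1) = s*(s - 1)*(s + 1)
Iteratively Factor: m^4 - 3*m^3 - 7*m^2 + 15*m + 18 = (m - 3)*(m^3 - 7*m - 6) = (m - 3)*(m + 2)*(m^2 - 2*m - 3) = (m - 3)*(m + 1)*(m + 2)*(m - 3)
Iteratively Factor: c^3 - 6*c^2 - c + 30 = (c + 2)*(c^2 - 8*c + 15) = (c - 5)*(c + 2)*(c - 3)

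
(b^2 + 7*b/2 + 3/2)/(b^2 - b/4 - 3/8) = 4*(b + 3)/(4*b - 3)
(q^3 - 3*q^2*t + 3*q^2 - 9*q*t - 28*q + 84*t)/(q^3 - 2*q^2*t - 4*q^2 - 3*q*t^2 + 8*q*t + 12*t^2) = (q + 7)/(q + t)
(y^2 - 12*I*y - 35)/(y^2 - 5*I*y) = (y - 7*I)/y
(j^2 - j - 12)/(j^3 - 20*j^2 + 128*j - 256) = (j + 3)/(j^2 - 16*j + 64)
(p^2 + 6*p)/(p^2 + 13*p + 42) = p/(p + 7)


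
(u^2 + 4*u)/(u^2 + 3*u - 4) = u/(u - 1)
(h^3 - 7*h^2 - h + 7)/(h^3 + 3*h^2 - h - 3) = (h - 7)/(h + 3)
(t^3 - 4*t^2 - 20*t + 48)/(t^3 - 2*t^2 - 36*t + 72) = (t + 4)/(t + 6)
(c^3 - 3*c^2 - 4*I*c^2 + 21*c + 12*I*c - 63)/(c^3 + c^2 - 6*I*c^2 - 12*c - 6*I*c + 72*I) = (c^2 - 4*I*c + 21)/(c^2 + c*(4 - 6*I) - 24*I)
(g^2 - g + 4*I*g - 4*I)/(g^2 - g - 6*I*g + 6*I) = (g + 4*I)/(g - 6*I)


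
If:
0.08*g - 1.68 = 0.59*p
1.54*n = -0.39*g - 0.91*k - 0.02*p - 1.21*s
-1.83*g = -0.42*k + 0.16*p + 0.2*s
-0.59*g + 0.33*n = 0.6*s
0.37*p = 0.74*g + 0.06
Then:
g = -1.61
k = -6.85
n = 2.27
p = -3.07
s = 2.84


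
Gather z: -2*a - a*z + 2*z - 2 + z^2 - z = -2*a + z^2 + z*(1 - a) - 2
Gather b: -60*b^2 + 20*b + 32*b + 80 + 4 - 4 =-60*b^2 + 52*b + 80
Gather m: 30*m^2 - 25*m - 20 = 30*m^2 - 25*m - 20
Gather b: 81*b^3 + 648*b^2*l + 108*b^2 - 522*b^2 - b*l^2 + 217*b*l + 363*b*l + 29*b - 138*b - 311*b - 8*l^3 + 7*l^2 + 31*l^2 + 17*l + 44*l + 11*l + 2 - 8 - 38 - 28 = 81*b^3 + b^2*(648*l - 414) + b*(-l^2 + 580*l - 420) - 8*l^3 + 38*l^2 + 72*l - 72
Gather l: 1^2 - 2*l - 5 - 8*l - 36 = -10*l - 40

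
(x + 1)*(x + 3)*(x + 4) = x^3 + 8*x^2 + 19*x + 12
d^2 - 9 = (d - 3)*(d + 3)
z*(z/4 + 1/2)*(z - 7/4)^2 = z^4/4 - 3*z^3/8 - 63*z^2/64 + 49*z/32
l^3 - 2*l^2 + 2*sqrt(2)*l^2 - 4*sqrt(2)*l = l*(l - 2)*(l + 2*sqrt(2))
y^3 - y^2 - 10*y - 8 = (y - 4)*(y + 1)*(y + 2)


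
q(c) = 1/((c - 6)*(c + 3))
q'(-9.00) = 0.00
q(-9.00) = 0.01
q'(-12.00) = 0.00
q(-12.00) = 0.01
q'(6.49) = -0.46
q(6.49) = 0.22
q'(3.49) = -0.01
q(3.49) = -0.06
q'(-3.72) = 0.21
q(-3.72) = 0.14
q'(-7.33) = 0.01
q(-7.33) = 0.02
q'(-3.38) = 0.77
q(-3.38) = 0.28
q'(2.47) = -0.01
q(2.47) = -0.05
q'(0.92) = 0.00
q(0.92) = -0.05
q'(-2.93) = 22.67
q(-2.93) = -1.60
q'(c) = -1/((c - 6)*(c + 3)^2) - 1/((c - 6)^2*(c + 3))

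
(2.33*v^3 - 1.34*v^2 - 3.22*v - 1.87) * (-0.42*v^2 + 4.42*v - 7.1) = -0.9786*v^5 + 10.8614*v^4 - 21.1134*v^3 - 3.933*v^2 + 14.5966*v + 13.277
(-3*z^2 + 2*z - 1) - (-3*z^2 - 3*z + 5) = 5*z - 6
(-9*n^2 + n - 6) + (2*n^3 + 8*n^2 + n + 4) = 2*n^3 - n^2 + 2*n - 2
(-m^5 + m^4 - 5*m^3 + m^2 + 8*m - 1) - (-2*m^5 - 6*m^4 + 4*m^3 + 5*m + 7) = m^5 + 7*m^4 - 9*m^3 + m^2 + 3*m - 8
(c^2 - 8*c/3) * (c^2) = c^4 - 8*c^3/3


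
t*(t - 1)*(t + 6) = t^3 + 5*t^2 - 6*t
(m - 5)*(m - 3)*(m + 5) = m^3 - 3*m^2 - 25*m + 75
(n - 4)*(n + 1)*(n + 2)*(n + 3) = n^4 + 2*n^3 - 13*n^2 - 38*n - 24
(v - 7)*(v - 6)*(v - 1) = v^3 - 14*v^2 + 55*v - 42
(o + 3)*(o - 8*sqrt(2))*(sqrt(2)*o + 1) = sqrt(2)*o^3 - 15*o^2 + 3*sqrt(2)*o^2 - 45*o - 8*sqrt(2)*o - 24*sqrt(2)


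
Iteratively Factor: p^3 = (p)*(p^2) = p^2*(p)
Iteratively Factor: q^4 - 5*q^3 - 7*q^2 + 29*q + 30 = (q + 1)*(q^3 - 6*q^2 - q + 30) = (q - 3)*(q + 1)*(q^2 - 3*q - 10) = (q - 5)*(q - 3)*(q + 1)*(q + 2)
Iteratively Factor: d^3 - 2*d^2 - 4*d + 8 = (d - 2)*(d^2 - 4) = (d - 2)*(d + 2)*(d - 2)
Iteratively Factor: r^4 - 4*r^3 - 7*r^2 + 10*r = (r - 1)*(r^3 - 3*r^2 - 10*r) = r*(r - 1)*(r^2 - 3*r - 10) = r*(r - 1)*(r + 2)*(r - 5)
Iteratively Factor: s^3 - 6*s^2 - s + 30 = (s - 5)*(s^2 - s - 6) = (s - 5)*(s - 3)*(s + 2)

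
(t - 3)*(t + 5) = t^2 + 2*t - 15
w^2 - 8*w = w*(w - 8)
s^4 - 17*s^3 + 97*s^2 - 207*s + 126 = (s - 7)*(s - 6)*(s - 3)*(s - 1)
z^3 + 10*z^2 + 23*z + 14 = (z + 1)*(z + 2)*(z + 7)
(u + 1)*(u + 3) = u^2 + 4*u + 3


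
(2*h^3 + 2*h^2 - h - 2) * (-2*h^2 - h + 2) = -4*h^5 - 6*h^4 + 4*h^3 + 9*h^2 - 4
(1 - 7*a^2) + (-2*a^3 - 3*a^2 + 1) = -2*a^3 - 10*a^2 + 2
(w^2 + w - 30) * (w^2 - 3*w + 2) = w^4 - 2*w^3 - 31*w^2 + 92*w - 60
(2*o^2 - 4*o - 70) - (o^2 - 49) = o^2 - 4*o - 21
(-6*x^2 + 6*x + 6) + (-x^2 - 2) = -7*x^2 + 6*x + 4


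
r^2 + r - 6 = (r - 2)*(r + 3)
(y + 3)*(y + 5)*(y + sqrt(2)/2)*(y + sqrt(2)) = y^4 + 3*sqrt(2)*y^3/2 + 8*y^3 + 16*y^2 + 12*sqrt(2)*y^2 + 8*y + 45*sqrt(2)*y/2 + 15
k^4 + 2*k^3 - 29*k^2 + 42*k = k*(k - 3)*(k - 2)*(k + 7)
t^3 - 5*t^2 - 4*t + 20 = (t - 5)*(t - 2)*(t + 2)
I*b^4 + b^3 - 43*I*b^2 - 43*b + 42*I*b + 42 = (b - 6)*(b - 1)*(b + 7)*(I*b + 1)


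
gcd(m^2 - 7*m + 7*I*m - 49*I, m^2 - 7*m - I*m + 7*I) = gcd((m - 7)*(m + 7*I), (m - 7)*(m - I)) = m - 7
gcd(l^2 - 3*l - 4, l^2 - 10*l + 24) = l - 4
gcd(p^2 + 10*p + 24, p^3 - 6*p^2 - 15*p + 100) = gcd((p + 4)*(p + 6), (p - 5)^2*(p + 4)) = p + 4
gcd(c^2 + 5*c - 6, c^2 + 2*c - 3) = c - 1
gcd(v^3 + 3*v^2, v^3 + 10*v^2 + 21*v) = v^2 + 3*v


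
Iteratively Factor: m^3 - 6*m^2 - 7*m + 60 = (m - 4)*(m^2 - 2*m - 15) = (m - 5)*(m - 4)*(m + 3)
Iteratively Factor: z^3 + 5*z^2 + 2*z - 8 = (z + 2)*(z^2 + 3*z - 4) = (z + 2)*(z + 4)*(z - 1)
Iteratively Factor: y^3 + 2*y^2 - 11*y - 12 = (y + 4)*(y^2 - 2*y - 3) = (y - 3)*(y + 4)*(y + 1)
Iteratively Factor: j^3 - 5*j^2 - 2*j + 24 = (j + 2)*(j^2 - 7*j + 12) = (j - 3)*(j + 2)*(j - 4)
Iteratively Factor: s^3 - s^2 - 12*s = (s - 4)*(s^2 + 3*s) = (s - 4)*(s + 3)*(s)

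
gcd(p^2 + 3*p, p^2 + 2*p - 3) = p + 3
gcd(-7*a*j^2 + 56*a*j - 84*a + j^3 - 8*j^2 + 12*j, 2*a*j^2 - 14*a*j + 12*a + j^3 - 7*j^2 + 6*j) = j - 6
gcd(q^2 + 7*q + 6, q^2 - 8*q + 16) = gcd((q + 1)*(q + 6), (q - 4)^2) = 1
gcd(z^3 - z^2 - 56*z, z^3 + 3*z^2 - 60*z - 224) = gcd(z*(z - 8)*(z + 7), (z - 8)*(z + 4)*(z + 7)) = z^2 - z - 56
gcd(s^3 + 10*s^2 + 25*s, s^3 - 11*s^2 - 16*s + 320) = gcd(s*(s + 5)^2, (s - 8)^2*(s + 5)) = s + 5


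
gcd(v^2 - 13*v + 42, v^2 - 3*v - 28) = v - 7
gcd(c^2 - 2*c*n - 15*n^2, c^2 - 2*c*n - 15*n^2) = c^2 - 2*c*n - 15*n^2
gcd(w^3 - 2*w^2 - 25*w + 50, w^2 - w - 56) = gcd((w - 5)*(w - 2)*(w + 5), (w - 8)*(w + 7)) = 1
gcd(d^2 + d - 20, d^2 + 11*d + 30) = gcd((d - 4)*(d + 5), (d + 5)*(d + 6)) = d + 5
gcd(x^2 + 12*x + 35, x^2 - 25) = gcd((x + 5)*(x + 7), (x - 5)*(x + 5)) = x + 5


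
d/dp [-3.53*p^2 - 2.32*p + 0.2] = -7.06*p - 2.32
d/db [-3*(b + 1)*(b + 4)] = -6*b - 15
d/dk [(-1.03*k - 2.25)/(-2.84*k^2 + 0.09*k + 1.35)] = (2.9252*k^2 - 0.0927*k - (1.03*k + 2.25)*(5.68*k - 0.09) - 1.3905)/(-2.84*k^2 + 0.09*k + 1.35)^2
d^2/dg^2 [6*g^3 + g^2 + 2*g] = 36*g + 2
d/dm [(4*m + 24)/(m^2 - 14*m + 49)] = 4*(-m - 19)/(m^3 - 21*m^2 + 147*m - 343)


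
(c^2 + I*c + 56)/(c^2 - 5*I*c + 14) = (c + 8*I)/(c + 2*I)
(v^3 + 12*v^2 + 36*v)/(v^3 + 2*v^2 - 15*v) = (v^2 + 12*v + 36)/(v^2 + 2*v - 15)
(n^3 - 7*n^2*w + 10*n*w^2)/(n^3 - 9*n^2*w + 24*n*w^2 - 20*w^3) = n/(n - 2*w)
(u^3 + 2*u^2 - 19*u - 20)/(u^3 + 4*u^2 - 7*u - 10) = (u - 4)/(u - 2)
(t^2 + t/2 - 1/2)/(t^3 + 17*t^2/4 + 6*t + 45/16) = 8*(2*t^2 + t - 1)/(16*t^3 + 68*t^2 + 96*t + 45)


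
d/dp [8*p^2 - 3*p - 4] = 16*p - 3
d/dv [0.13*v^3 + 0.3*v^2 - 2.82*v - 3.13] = 0.39*v^2 + 0.6*v - 2.82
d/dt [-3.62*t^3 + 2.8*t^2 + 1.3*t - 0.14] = -10.86*t^2 + 5.6*t + 1.3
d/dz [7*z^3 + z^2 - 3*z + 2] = 21*z^2 + 2*z - 3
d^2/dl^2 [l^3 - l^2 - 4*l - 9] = 6*l - 2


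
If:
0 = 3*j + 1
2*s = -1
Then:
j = -1/3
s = -1/2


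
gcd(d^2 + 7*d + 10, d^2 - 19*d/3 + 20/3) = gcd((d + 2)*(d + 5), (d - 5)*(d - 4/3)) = 1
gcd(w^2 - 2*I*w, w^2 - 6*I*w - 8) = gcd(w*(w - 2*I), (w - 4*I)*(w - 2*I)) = w - 2*I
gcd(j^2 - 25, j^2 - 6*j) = 1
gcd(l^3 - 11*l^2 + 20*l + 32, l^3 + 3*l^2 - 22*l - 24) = l^2 - 3*l - 4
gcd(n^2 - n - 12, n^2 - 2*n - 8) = n - 4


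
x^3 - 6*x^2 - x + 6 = (x - 6)*(x - 1)*(x + 1)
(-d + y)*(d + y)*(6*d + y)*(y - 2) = -6*d^3*y + 12*d^3 - d^2*y^2 + 2*d^2*y + 6*d*y^3 - 12*d*y^2 + y^4 - 2*y^3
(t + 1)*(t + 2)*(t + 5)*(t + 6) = t^4 + 14*t^3 + 65*t^2 + 112*t + 60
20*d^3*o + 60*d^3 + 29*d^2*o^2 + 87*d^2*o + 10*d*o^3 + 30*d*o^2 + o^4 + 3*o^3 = (d + o)*(4*d + o)*(5*d + o)*(o + 3)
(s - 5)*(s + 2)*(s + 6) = s^3 + 3*s^2 - 28*s - 60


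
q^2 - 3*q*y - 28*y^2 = (q - 7*y)*(q + 4*y)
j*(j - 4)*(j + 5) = j^3 + j^2 - 20*j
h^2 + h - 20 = (h - 4)*(h + 5)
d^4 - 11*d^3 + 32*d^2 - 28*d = d*(d - 7)*(d - 2)^2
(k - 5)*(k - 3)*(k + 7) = k^3 - k^2 - 41*k + 105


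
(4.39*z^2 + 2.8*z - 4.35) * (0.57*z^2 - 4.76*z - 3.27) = 2.5023*z^4 - 19.3004*z^3 - 30.1628*z^2 + 11.55*z + 14.2245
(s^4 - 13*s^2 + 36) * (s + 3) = s^5 + 3*s^4 - 13*s^3 - 39*s^2 + 36*s + 108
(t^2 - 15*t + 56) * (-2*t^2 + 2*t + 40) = -2*t^4 + 32*t^3 - 102*t^2 - 488*t + 2240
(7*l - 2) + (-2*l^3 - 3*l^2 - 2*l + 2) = -2*l^3 - 3*l^2 + 5*l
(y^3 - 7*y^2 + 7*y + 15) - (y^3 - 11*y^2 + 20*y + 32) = 4*y^2 - 13*y - 17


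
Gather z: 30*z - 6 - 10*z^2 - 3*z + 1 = -10*z^2 + 27*z - 5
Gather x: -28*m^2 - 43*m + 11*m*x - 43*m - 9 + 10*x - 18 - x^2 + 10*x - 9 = -28*m^2 - 86*m - x^2 + x*(11*m + 20) - 36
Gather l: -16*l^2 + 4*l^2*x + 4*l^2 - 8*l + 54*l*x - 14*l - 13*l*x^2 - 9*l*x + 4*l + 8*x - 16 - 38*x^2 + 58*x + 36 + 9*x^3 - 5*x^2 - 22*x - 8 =l^2*(4*x - 12) + l*(-13*x^2 + 45*x - 18) + 9*x^3 - 43*x^2 + 44*x + 12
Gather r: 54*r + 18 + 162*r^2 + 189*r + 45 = 162*r^2 + 243*r + 63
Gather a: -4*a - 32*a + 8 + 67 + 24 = 99 - 36*a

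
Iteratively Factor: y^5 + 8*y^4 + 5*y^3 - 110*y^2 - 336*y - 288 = (y - 4)*(y^4 + 12*y^3 + 53*y^2 + 102*y + 72) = (y - 4)*(y + 3)*(y^3 + 9*y^2 + 26*y + 24) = (y - 4)*(y + 3)^2*(y^2 + 6*y + 8) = (y - 4)*(y + 2)*(y + 3)^2*(y + 4)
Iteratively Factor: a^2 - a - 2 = (a + 1)*(a - 2)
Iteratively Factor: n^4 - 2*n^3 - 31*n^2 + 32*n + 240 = (n + 3)*(n^3 - 5*n^2 - 16*n + 80) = (n - 5)*(n + 3)*(n^2 - 16) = (n - 5)*(n + 3)*(n + 4)*(n - 4)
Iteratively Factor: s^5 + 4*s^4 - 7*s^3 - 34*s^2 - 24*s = (s - 3)*(s^4 + 7*s^3 + 14*s^2 + 8*s) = (s - 3)*(s + 2)*(s^3 + 5*s^2 + 4*s) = s*(s - 3)*(s + 2)*(s^2 + 5*s + 4) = s*(s - 3)*(s + 2)*(s + 4)*(s + 1)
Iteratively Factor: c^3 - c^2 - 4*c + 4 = (c + 2)*(c^2 - 3*c + 2) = (c - 2)*(c + 2)*(c - 1)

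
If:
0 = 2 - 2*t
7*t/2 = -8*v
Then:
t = 1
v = -7/16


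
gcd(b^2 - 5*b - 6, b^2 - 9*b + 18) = b - 6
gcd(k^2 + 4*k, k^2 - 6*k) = k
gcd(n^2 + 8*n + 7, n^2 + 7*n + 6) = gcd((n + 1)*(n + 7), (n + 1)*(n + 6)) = n + 1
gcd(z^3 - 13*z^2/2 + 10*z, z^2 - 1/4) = 1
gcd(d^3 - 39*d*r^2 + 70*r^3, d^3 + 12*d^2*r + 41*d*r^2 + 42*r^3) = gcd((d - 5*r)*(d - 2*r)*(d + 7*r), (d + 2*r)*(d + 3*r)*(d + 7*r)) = d + 7*r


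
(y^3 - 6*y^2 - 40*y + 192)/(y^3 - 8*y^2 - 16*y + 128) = (y + 6)/(y + 4)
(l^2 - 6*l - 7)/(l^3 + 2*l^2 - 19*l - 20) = (l - 7)/(l^2 + l - 20)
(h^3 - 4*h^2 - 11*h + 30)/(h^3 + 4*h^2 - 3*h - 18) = (h - 5)/(h + 3)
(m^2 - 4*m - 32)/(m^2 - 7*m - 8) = (m + 4)/(m + 1)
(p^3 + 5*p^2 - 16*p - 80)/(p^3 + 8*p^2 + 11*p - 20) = (p - 4)/(p - 1)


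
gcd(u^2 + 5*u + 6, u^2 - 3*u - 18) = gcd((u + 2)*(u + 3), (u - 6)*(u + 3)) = u + 3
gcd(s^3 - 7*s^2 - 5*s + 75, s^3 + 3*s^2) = s + 3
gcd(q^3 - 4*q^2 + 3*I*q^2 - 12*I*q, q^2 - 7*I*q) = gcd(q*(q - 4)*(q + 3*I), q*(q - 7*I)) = q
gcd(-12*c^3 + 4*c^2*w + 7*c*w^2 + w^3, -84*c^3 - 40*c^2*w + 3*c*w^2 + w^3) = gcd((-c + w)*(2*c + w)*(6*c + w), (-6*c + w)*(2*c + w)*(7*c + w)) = 2*c + w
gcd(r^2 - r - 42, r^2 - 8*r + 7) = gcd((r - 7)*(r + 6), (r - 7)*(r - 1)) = r - 7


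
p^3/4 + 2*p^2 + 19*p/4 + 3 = (p/4 + 1)*(p + 1)*(p + 3)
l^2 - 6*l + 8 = (l - 4)*(l - 2)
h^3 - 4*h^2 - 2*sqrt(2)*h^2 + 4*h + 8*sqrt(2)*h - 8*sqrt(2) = (h - 2)^2*(h - 2*sqrt(2))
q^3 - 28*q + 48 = (q - 4)*(q - 2)*(q + 6)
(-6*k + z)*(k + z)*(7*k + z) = -42*k^3 - 41*k^2*z + 2*k*z^2 + z^3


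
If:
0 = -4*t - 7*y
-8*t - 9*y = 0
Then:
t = 0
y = 0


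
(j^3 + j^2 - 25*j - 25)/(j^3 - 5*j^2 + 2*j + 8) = (j^2 - 25)/(j^2 - 6*j + 8)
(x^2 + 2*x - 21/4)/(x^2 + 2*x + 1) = (x^2 + 2*x - 21/4)/(x^2 + 2*x + 1)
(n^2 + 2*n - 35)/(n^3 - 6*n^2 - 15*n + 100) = (n + 7)/(n^2 - n - 20)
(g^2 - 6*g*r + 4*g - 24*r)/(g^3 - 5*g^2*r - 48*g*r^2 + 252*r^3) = (-g - 4)/(-g^2 - g*r + 42*r^2)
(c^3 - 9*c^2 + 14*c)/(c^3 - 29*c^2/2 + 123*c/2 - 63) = 2*c*(c - 2)/(2*c^2 - 15*c + 18)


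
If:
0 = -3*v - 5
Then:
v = -5/3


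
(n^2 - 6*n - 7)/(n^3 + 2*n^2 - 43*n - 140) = (n + 1)/(n^2 + 9*n + 20)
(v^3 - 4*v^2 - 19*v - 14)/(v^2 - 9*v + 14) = (v^2 + 3*v + 2)/(v - 2)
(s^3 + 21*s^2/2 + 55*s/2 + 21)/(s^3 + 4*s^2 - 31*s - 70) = (s + 3/2)/(s - 5)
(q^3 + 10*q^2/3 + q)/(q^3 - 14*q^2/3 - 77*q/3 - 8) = q/(q - 8)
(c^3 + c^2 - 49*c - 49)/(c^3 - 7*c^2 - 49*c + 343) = (c + 1)/(c - 7)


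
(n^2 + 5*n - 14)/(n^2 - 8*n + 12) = (n + 7)/(n - 6)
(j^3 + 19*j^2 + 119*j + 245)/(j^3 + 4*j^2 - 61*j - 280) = (j + 7)/(j - 8)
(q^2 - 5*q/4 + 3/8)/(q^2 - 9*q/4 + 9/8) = (2*q - 1)/(2*q - 3)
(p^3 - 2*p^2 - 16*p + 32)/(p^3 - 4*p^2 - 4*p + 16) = (p + 4)/(p + 2)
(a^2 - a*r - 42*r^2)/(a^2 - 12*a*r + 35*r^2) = (-a - 6*r)/(-a + 5*r)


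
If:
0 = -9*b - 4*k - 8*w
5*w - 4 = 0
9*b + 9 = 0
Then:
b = -1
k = 13/20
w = 4/5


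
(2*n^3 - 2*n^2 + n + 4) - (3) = 2*n^3 - 2*n^2 + n + 1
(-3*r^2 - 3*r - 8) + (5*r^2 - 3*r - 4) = 2*r^2 - 6*r - 12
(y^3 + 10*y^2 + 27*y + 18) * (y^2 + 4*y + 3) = y^5 + 14*y^4 + 70*y^3 + 156*y^2 + 153*y + 54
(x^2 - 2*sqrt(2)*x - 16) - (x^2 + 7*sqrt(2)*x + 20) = -9*sqrt(2)*x - 36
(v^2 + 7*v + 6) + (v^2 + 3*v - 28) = 2*v^2 + 10*v - 22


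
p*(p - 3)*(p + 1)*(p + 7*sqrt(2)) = p^4 - 2*p^3 + 7*sqrt(2)*p^3 - 14*sqrt(2)*p^2 - 3*p^2 - 21*sqrt(2)*p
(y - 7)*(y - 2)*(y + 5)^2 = y^4 + y^3 - 51*y^2 - 85*y + 350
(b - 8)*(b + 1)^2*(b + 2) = b^4 - 4*b^3 - 27*b^2 - 38*b - 16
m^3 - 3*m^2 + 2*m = m*(m - 2)*(m - 1)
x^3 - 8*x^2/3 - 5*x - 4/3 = (x - 4)*(x + 1/3)*(x + 1)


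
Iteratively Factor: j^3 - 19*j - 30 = (j + 2)*(j^2 - 2*j - 15) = (j - 5)*(j + 2)*(j + 3)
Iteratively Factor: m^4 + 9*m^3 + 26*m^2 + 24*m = (m + 2)*(m^3 + 7*m^2 + 12*m) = (m + 2)*(m + 4)*(m^2 + 3*m) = (m + 2)*(m + 3)*(m + 4)*(m)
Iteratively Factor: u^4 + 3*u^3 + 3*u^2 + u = (u)*(u^3 + 3*u^2 + 3*u + 1) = u*(u + 1)*(u^2 + 2*u + 1) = u*(u + 1)^2*(u + 1)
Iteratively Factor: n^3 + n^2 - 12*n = (n)*(n^2 + n - 12) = n*(n + 4)*(n - 3)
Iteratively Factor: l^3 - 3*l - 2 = (l - 2)*(l^2 + 2*l + 1) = (l - 2)*(l + 1)*(l + 1)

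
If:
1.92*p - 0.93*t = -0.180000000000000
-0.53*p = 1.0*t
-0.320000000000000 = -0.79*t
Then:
No Solution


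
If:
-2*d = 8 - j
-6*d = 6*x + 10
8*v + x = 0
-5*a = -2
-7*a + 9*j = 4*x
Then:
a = 2/5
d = -569/165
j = 182/165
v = -49/220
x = 98/55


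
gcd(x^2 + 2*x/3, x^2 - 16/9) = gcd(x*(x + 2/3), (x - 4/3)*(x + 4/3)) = 1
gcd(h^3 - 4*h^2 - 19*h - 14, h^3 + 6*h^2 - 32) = 1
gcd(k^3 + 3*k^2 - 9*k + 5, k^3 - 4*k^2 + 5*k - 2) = k^2 - 2*k + 1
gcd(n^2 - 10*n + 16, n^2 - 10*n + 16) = n^2 - 10*n + 16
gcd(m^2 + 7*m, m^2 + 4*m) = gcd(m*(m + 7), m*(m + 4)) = m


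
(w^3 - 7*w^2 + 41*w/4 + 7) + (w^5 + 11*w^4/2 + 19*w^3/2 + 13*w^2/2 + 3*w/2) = w^5 + 11*w^4/2 + 21*w^3/2 - w^2/2 + 47*w/4 + 7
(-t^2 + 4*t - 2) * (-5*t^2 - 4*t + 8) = 5*t^4 - 16*t^3 - 14*t^2 + 40*t - 16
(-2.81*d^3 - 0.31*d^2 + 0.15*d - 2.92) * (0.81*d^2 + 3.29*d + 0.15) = -2.2761*d^5 - 9.496*d^4 - 1.3199*d^3 - 1.9182*d^2 - 9.5843*d - 0.438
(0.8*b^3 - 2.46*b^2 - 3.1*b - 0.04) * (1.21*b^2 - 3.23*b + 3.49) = 0.968*b^5 - 5.5606*b^4 + 6.9868*b^3 + 1.3792*b^2 - 10.6898*b - 0.1396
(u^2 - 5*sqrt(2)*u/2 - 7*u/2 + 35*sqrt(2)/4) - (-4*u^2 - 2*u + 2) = 5*u^2 - 5*sqrt(2)*u/2 - 3*u/2 - 2 + 35*sqrt(2)/4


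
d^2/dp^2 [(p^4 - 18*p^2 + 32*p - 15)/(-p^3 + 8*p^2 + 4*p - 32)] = 4*(-25*p^6 - 48*p^5 + 897*p^4 - 3360*p^3 + 8262*p^2 - 12288*p + 9208)/(p^9 - 24*p^8 + 180*p^7 - 224*p^6 - 2256*p^5 + 4992*p^4 + 9152*p^3 - 23040*p^2 - 12288*p + 32768)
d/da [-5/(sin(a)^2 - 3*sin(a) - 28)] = 5*(2*sin(a) - 3)*cos(a)/((sin(a) - 7)^2*(sin(a) + 4)^2)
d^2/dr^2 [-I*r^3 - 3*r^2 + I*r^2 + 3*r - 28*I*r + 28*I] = -6*I*r - 6 + 2*I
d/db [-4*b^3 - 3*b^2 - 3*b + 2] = -12*b^2 - 6*b - 3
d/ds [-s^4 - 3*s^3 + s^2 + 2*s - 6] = -4*s^3 - 9*s^2 + 2*s + 2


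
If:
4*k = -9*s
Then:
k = -9*s/4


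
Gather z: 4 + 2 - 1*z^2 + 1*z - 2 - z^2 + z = -2*z^2 + 2*z + 4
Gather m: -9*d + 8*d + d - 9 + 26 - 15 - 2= 0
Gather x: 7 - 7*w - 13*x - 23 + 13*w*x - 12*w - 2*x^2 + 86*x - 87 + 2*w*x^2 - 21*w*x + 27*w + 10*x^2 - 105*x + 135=8*w + x^2*(2*w + 8) + x*(-8*w - 32) + 32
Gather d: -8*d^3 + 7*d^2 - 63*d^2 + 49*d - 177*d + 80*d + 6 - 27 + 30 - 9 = -8*d^3 - 56*d^2 - 48*d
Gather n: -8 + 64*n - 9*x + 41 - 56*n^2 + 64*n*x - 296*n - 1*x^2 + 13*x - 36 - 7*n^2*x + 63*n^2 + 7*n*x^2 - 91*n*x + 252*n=n^2*(7 - 7*x) + n*(7*x^2 - 27*x + 20) - x^2 + 4*x - 3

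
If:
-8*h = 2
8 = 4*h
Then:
No Solution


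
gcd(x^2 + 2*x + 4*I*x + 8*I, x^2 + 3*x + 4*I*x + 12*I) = x + 4*I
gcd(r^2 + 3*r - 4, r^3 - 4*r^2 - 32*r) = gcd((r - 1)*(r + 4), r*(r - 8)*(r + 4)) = r + 4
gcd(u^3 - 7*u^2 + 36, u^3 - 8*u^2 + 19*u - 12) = u - 3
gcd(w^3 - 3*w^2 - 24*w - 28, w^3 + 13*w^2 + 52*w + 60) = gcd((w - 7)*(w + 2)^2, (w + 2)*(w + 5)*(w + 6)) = w + 2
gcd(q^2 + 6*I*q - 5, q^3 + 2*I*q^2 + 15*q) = q + 5*I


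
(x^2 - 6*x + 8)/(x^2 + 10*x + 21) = (x^2 - 6*x + 8)/(x^2 + 10*x + 21)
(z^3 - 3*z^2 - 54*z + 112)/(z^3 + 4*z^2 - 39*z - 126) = (z^2 - 10*z + 16)/(z^2 - 3*z - 18)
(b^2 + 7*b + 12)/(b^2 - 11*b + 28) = (b^2 + 7*b + 12)/(b^2 - 11*b + 28)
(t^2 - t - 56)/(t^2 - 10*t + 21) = (t^2 - t - 56)/(t^2 - 10*t + 21)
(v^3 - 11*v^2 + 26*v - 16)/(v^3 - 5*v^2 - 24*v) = (v^2 - 3*v + 2)/(v*(v + 3))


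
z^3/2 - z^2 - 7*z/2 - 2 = (z/2 + 1/2)*(z - 4)*(z + 1)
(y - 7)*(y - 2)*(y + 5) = y^3 - 4*y^2 - 31*y + 70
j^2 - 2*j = j*(j - 2)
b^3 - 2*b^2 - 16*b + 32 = (b - 4)*(b - 2)*(b + 4)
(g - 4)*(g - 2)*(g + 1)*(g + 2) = g^4 - 3*g^3 - 8*g^2 + 12*g + 16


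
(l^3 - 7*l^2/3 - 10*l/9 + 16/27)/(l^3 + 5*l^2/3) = (27*l^3 - 63*l^2 - 30*l + 16)/(9*l^2*(3*l + 5))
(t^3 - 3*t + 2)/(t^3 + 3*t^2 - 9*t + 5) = (t + 2)/(t + 5)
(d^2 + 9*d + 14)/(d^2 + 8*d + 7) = (d + 2)/(d + 1)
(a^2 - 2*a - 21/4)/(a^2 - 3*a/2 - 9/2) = (a - 7/2)/(a - 3)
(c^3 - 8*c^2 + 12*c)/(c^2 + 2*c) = (c^2 - 8*c + 12)/(c + 2)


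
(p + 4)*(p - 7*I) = p^2 + 4*p - 7*I*p - 28*I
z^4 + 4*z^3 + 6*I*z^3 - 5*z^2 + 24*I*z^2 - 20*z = z*(z + 4)*(z + I)*(z + 5*I)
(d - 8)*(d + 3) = d^2 - 5*d - 24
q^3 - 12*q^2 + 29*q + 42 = (q - 7)*(q - 6)*(q + 1)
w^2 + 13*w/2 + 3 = (w + 1/2)*(w + 6)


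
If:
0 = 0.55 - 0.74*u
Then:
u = 0.74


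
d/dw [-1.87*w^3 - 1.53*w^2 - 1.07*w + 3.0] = -5.61*w^2 - 3.06*w - 1.07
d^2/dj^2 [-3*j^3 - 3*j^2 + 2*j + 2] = -18*j - 6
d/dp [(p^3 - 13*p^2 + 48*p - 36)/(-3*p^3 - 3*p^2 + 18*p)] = 2*(-7*p^4 + 54*p^3 - 69*p^2 - 36*p + 108)/(3*p^2*(p^4 + 2*p^3 - 11*p^2 - 12*p + 36))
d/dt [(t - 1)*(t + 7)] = 2*t + 6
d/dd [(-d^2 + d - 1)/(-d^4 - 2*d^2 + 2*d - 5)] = ((2*d - 1)*(d^4 + 2*d^2 - 2*d + 5) - 2*(d^2 - d + 1)*(2*d^3 + 2*d - 1))/(d^4 + 2*d^2 - 2*d + 5)^2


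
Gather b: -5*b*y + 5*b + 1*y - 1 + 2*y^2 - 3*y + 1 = b*(5 - 5*y) + 2*y^2 - 2*y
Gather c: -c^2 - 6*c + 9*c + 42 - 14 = -c^2 + 3*c + 28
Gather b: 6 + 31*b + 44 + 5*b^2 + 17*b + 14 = 5*b^2 + 48*b + 64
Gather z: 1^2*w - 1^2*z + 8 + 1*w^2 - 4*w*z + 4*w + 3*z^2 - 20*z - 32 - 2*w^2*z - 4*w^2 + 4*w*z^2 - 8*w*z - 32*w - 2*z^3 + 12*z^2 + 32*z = -3*w^2 - 27*w - 2*z^3 + z^2*(4*w + 15) + z*(-2*w^2 - 12*w + 11) - 24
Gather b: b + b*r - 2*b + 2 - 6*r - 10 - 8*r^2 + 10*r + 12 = b*(r - 1) - 8*r^2 + 4*r + 4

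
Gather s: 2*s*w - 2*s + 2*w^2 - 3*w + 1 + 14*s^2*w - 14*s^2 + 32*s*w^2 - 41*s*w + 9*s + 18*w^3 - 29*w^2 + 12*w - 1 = s^2*(14*w - 14) + s*(32*w^2 - 39*w + 7) + 18*w^3 - 27*w^2 + 9*w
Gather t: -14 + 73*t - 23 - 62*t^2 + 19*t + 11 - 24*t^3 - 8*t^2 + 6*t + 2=-24*t^3 - 70*t^2 + 98*t - 24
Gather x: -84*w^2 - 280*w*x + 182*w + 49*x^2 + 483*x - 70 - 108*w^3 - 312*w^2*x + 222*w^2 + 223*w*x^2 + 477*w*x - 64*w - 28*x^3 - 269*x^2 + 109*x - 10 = -108*w^3 + 138*w^2 + 118*w - 28*x^3 + x^2*(223*w - 220) + x*(-312*w^2 + 197*w + 592) - 80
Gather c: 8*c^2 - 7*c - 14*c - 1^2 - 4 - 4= 8*c^2 - 21*c - 9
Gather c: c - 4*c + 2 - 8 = -3*c - 6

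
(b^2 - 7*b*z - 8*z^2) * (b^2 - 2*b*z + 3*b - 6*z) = b^4 - 9*b^3*z + 3*b^3 + 6*b^2*z^2 - 27*b^2*z + 16*b*z^3 + 18*b*z^2 + 48*z^3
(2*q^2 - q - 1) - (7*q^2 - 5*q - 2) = -5*q^2 + 4*q + 1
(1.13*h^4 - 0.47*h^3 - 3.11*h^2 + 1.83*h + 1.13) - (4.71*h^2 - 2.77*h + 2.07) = 1.13*h^4 - 0.47*h^3 - 7.82*h^2 + 4.6*h - 0.94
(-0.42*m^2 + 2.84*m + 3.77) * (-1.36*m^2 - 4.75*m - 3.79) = 0.5712*m^4 - 1.8674*m^3 - 17.0254*m^2 - 28.6711*m - 14.2883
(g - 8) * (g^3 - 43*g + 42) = g^4 - 8*g^3 - 43*g^2 + 386*g - 336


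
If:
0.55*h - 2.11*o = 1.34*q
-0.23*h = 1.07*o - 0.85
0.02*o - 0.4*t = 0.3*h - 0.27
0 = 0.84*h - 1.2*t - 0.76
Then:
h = 0.92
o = 0.60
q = -0.56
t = 0.01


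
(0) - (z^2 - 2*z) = -z^2 + 2*z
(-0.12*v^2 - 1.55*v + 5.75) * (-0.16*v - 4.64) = 0.0192*v^3 + 0.8048*v^2 + 6.272*v - 26.68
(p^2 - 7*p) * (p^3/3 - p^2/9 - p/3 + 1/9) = p^5/3 - 22*p^4/9 + 4*p^3/9 + 22*p^2/9 - 7*p/9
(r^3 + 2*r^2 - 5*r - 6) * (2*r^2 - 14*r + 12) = 2*r^5 - 10*r^4 - 26*r^3 + 82*r^2 + 24*r - 72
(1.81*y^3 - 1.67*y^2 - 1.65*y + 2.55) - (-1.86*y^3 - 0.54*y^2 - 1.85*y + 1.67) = 3.67*y^3 - 1.13*y^2 + 0.2*y + 0.88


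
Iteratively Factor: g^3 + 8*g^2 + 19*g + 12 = (g + 4)*(g^2 + 4*g + 3) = (g + 3)*(g + 4)*(g + 1)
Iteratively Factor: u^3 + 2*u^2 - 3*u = (u - 1)*(u^2 + 3*u) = u*(u - 1)*(u + 3)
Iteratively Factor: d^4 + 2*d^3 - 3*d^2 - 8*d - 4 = (d - 2)*(d^3 + 4*d^2 + 5*d + 2) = (d - 2)*(d + 1)*(d^2 + 3*d + 2) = (d - 2)*(d + 1)^2*(d + 2)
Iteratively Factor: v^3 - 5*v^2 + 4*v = (v)*(v^2 - 5*v + 4) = v*(v - 1)*(v - 4)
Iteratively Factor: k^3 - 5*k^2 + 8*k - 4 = (k - 2)*(k^2 - 3*k + 2) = (k - 2)^2*(k - 1)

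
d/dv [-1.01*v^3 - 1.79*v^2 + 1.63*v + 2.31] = -3.03*v^2 - 3.58*v + 1.63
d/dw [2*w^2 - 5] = 4*w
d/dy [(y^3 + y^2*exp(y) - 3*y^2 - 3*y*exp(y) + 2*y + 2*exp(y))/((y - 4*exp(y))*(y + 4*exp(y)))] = (y^4*exp(y) + y^4 + 32*y^3*exp(2*y) - 3*y^3*exp(y) + 16*y^2*exp(3*y) - 144*y^2*exp(2*y) + 5*y^2*exp(y) - 2*y^2 - 80*y*exp(3*y) + 160*y*exp(2*y) - 4*y*exp(y) + 80*exp(3*y) - 32*exp(2*y))/(y^4 - 32*y^2*exp(2*y) + 256*exp(4*y))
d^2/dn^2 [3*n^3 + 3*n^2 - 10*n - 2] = 18*n + 6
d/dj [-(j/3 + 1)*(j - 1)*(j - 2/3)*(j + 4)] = -4*j^3/3 - 16*j^2/3 - 2*j/3 + 46/9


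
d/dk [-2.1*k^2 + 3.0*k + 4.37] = 3.0 - 4.2*k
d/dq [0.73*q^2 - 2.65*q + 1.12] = 1.46*q - 2.65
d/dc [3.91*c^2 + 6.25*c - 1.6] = 7.82*c + 6.25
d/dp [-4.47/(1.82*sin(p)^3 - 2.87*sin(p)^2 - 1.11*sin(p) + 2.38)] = (24.4062*sin(p)^2 - 25.6578*sin(p) - 4.9617)*cos(p)/(1.82*sin(p)^3 - 2.87*sin(p)^2 - 1.11*sin(p) + 2.38)^2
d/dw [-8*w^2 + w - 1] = 1 - 16*w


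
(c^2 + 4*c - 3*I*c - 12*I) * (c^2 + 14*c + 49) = c^4 + 18*c^3 - 3*I*c^3 + 105*c^2 - 54*I*c^2 + 196*c - 315*I*c - 588*I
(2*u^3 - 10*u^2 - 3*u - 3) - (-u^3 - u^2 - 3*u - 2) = 3*u^3 - 9*u^2 - 1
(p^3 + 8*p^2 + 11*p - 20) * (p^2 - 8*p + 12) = p^5 - 41*p^3 - 12*p^2 + 292*p - 240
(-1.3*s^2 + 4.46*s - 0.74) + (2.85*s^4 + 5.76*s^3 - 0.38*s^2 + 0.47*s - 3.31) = 2.85*s^4 + 5.76*s^3 - 1.68*s^2 + 4.93*s - 4.05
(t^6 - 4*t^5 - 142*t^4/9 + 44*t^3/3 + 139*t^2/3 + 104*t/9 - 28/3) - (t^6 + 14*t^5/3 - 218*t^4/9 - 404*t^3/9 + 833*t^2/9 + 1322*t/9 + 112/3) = -26*t^5/3 + 76*t^4/9 + 536*t^3/9 - 416*t^2/9 - 406*t/3 - 140/3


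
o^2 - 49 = (o - 7)*(o + 7)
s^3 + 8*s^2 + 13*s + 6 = (s + 1)^2*(s + 6)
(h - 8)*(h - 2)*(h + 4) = h^3 - 6*h^2 - 24*h + 64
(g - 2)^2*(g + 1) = g^3 - 3*g^2 + 4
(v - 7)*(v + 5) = v^2 - 2*v - 35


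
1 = 1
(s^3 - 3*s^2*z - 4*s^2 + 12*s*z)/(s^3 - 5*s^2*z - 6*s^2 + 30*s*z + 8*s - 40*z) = s*(-s + 3*z)/(-s^2 + 5*s*z + 2*s - 10*z)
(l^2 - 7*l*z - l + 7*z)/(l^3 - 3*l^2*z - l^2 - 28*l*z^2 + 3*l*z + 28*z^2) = 1/(l + 4*z)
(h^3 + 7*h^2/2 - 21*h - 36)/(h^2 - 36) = (h^2 - 5*h/2 - 6)/(h - 6)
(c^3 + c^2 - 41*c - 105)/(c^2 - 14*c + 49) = (c^2 + 8*c + 15)/(c - 7)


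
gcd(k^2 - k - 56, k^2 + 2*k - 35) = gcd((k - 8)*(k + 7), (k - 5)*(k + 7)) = k + 7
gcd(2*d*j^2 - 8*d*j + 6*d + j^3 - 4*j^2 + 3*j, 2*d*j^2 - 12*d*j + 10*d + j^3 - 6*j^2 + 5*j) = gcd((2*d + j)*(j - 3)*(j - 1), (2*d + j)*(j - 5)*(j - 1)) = 2*d*j - 2*d + j^2 - j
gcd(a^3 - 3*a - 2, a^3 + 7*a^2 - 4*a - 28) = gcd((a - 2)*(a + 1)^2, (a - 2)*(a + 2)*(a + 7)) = a - 2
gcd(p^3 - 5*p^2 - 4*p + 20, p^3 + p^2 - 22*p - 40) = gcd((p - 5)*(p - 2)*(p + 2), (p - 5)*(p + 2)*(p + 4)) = p^2 - 3*p - 10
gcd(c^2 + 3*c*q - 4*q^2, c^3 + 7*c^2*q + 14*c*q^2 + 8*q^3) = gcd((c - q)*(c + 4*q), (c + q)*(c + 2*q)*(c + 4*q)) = c + 4*q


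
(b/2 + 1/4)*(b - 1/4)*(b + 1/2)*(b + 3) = b^4/2 + 15*b^3/8 + 9*b^2/8 - b/32 - 3/32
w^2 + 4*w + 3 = (w + 1)*(w + 3)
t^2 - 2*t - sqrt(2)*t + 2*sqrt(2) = (t - 2)*(t - sqrt(2))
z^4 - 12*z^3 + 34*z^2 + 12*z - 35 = (z - 7)*(z - 5)*(z - 1)*(z + 1)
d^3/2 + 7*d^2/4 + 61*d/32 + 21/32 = (d/2 + 1/2)*(d + 3/4)*(d + 7/4)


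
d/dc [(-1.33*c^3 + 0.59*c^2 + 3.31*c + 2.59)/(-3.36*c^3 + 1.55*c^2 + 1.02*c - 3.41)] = (-1.77635683940025e-15*c^5 - 0.0791000000000004*c^4 + 19.53*c^3 + 35.1844*c^2 - 12.0528*c - 13.9289)/(11.2896*c^6 - 10.416*c^5 - 4.4519*c^4 + 26.0772*c^3 - 9.5306*c^2 - 6.9564*c + 11.6281)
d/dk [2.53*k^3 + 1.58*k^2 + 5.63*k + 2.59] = 7.59*k^2 + 3.16*k + 5.63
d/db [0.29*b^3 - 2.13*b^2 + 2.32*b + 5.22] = 0.87*b^2 - 4.26*b + 2.32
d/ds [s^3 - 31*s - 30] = 3*s^2 - 31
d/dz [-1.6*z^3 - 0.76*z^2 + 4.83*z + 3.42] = -4.8*z^2 - 1.52*z + 4.83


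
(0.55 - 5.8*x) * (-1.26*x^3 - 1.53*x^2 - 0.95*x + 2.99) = 7.308*x^4 + 8.181*x^3 + 4.6685*x^2 - 17.8645*x + 1.6445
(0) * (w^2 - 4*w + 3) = 0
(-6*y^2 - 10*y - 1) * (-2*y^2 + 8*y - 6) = 12*y^4 - 28*y^3 - 42*y^2 + 52*y + 6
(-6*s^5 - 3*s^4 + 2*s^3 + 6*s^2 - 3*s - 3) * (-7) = 42*s^5 + 21*s^4 - 14*s^3 - 42*s^2 + 21*s + 21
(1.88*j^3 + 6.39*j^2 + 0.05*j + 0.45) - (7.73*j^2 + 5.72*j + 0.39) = 1.88*j^3 - 1.34*j^2 - 5.67*j + 0.06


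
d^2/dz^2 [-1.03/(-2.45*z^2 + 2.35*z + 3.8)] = (12.36515*z^2 - 11.86045*z - 1.03*(4.9*z - 2.35)*(9.8*z - 4.7) - 19.1786)/(-2.45*z^2 + 2.35*z + 3.8)^3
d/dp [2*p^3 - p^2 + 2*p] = 6*p^2 - 2*p + 2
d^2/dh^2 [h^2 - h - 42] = 2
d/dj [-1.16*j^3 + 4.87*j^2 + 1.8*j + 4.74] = -3.48*j^2 + 9.74*j + 1.8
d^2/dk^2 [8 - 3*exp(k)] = -3*exp(k)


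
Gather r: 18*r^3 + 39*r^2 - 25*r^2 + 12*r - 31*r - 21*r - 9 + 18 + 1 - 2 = 18*r^3 + 14*r^2 - 40*r + 8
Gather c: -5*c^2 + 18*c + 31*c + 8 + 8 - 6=-5*c^2 + 49*c + 10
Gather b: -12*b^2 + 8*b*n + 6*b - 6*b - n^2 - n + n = -12*b^2 + 8*b*n - n^2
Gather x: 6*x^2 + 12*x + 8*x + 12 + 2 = 6*x^2 + 20*x + 14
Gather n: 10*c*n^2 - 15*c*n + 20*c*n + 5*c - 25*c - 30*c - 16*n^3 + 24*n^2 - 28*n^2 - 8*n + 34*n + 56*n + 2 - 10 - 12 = -50*c - 16*n^3 + n^2*(10*c - 4) + n*(5*c + 82) - 20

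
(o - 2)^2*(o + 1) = o^3 - 3*o^2 + 4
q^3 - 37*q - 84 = (q - 7)*(q + 3)*(q + 4)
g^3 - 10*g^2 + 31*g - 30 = (g - 5)*(g - 3)*(g - 2)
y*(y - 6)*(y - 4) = y^3 - 10*y^2 + 24*y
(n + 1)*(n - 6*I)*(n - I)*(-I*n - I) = -I*n^4 - 7*n^3 - 2*I*n^3 - 14*n^2 + 5*I*n^2 - 7*n + 12*I*n + 6*I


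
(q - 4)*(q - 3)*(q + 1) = q^3 - 6*q^2 + 5*q + 12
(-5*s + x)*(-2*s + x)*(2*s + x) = 20*s^3 - 4*s^2*x - 5*s*x^2 + x^3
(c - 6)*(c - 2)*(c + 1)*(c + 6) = c^4 - c^3 - 38*c^2 + 36*c + 72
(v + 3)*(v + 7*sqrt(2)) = v^2 + 3*v + 7*sqrt(2)*v + 21*sqrt(2)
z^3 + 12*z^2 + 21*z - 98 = (z - 2)*(z + 7)^2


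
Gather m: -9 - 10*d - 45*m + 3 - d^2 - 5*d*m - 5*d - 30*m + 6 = -d^2 - 15*d + m*(-5*d - 75)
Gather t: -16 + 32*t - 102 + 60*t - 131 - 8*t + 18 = 84*t - 231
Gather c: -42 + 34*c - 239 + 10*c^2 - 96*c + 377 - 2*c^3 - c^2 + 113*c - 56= -2*c^3 + 9*c^2 + 51*c + 40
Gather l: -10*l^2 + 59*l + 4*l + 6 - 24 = -10*l^2 + 63*l - 18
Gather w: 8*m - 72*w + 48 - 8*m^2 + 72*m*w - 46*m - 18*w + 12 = -8*m^2 - 38*m + w*(72*m - 90) + 60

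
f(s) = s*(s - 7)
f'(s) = 2*s - 7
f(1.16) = -6.77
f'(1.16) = -4.68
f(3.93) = -12.07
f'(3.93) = 0.86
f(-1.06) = 8.54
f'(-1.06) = -9.12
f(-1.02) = 8.18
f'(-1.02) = -9.04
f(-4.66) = 54.34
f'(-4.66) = -16.32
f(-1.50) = 12.75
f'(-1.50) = -10.00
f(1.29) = -7.37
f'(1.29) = -4.42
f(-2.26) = 20.93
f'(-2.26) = -11.52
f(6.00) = -6.00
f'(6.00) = 5.00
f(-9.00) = 144.00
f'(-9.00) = -25.00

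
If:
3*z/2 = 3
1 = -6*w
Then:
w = -1/6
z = 2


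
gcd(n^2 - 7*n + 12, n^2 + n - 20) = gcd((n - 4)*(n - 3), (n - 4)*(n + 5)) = n - 4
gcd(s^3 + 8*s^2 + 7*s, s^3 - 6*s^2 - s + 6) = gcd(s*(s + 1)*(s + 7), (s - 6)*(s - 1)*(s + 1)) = s + 1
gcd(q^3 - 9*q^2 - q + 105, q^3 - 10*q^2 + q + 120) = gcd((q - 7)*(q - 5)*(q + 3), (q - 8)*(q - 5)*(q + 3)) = q^2 - 2*q - 15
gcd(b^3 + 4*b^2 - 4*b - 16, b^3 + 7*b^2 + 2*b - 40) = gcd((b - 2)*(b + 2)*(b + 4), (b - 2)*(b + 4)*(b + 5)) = b^2 + 2*b - 8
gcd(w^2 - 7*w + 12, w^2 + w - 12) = w - 3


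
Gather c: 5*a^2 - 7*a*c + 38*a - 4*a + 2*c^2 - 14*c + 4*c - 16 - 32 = 5*a^2 + 34*a + 2*c^2 + c*(-7*a - 10) - 48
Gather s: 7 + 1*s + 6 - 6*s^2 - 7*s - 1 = -6*s^2 - 6*s + 12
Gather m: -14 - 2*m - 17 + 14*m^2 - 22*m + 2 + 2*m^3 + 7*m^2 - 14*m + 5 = 2*m^3 + 21*m^2 - 38*m - 24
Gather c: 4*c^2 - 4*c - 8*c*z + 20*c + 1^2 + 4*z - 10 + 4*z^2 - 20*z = 4*c^2 + c*(16 - 8*z) + 4*z^2 - 16*z - 9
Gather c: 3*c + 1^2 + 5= 3*c + 6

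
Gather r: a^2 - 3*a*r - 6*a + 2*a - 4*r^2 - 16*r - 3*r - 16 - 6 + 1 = a^2 - 4*a - 4*r^2 + r*(-3*a - 19) - 21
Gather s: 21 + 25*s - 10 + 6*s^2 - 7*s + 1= 6*s^2 + 18*s + 12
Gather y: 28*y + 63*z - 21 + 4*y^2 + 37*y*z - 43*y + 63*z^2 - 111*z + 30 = 4*y^2 + y*(37*z - 15) + 63*z^2 - 48*z + 9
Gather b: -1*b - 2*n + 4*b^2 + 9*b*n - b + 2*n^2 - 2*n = 4*b^2 + b*(9*n - 2) + 2*n^2 - 4*n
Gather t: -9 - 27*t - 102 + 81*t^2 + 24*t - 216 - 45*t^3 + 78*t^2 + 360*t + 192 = -45*t^3 + 159*t^2 + 357*t - 135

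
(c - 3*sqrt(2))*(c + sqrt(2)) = c^2 - 2*sqrt(2)*c - 6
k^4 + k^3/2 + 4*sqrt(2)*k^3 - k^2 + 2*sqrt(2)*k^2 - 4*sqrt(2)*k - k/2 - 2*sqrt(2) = (k - 1)*(k + 1/2)*(k + 1)*(k + 4*sqrt(2))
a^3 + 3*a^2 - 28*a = a*(a - 4)*(a + 7)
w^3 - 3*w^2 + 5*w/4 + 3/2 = (w - 2)*(w - 3/2)*(w + 1/2)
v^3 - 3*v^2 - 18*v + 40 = (v - 5)*(v - 2)*(v + 4)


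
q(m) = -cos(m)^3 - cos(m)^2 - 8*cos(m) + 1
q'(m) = 3*sin(m)*cos(m)^2 + 2*sin(m)*cos(m) + 8*sin(m)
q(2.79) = 8.46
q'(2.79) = 3.02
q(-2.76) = 8.36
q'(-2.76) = -3.25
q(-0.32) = -8.35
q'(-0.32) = -3.96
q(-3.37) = 8.77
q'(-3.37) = 2.01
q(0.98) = -3.94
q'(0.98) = 8.34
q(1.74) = 2.32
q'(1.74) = 7.64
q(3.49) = 8.47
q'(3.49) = -2.99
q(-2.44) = 6.97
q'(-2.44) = -5.31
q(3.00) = 8.91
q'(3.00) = 1.26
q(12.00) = -7.06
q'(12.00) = -6.34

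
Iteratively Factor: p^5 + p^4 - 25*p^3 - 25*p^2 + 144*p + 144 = (p + 3)*(p^4 - 2*p^3 - 19*p^2 + 32*p + 48) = (p + 3)*(p + 4)*(p^3 - 6*p^2 + 5*p + 12) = (p - 4)*(p + 3)*(p + 4)*(p^2 - 2*p - 3) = (p - 4)*(p - 3)*(p + 3)*(p + 4)*(p + 1)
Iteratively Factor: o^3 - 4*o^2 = (o - 4)*(o^2) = o*(o - 4)*(o)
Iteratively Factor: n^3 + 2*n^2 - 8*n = (n + 4)*(n^2 - 2*n) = (n - 2)*(n + 4)*(n)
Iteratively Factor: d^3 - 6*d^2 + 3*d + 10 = (d - 5)*(d^2 - d - 2) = (d - 5)*(d + 1)*(d - 2)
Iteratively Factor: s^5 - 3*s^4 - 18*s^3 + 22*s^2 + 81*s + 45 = (s + 1)*(s^4 - 4*s^3 - 14*s^2 + 36*s + 45) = (s - 3)*(s + 1)*(s^3 - s^2 - 17*s - 15) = (s - 3)*(s + 1)*(s + 3)*(s^2 - 4*s - 5) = (s - 3)*(s + 1)^2*(s + 3)*(s - 5)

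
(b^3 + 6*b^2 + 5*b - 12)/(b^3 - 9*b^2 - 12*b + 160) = (b^2 + 2*b - 3)/(b^2 - 13*b + 40)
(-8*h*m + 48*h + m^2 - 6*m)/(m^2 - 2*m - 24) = (-8*h + m)/(m + 4)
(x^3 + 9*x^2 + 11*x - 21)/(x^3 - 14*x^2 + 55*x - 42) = (x^2 + 10*x + 21)/(x^2 - 13*x + 42)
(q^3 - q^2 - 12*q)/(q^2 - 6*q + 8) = q*(q + 3)/(q - 2)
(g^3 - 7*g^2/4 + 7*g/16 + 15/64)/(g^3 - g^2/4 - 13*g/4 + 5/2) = (g^2 - g/2 - 3/16)/(g^2 + g - 2)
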